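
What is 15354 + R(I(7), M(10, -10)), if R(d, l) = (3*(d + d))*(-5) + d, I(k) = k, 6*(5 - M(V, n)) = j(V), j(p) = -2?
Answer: 15151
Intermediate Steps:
M(V, n) = 16/3 (M(V, n) = 5 - ⅙*(-2) = 5 + ⅓ = 16/3)
R(d, l) = -29*d (R(d, l) = (3*(2*d))*(-5) + d = (6*d)*(-5) + d = -30*d + d = -29*d)
15354 + R(I(7), M(10, -10)) = 15354 - 29*7 = 15354 - 203 = 15151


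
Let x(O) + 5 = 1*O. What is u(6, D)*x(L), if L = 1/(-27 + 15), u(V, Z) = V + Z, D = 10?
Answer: -244/3 ≈ -81.333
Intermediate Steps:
L = -1/12 (L = 1/(-12) = -1/12 ≈ -0.083333)
x(O) = -5 + O (x(O) = -5 + 1*O = -5 + O)
u(6, D)*x(L) = (6 + 10)*(-5 - 1/12) = 16*(-61/12) = -244/3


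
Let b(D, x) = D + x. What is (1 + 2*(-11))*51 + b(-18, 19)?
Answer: -1070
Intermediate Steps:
(1 + 2*(-11))*51 + b(-18, 19) = (1 + 2*(-11))*51 + (-18 + 19) = (1 - 22)*51 + 1 = -21*51 + 1 = -1071 + 1 = -1070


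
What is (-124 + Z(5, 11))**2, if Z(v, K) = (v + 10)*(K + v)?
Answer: 13456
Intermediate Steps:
Z(v, K) = (10 + v)*(K + v)
(-124 + Z(5, 11))**2 = (-124 + (5**2 + 10*11 + 10*5 + 11*5))**2 = (-124 + (25 + 110 + 50 + 55))**2 = (-124 + 240)**2 = 116**2 = 13456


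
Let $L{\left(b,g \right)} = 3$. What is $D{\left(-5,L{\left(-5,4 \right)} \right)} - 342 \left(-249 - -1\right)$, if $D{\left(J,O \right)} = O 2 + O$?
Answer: $84825$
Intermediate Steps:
$D{\left(J,O \right)} = 3 O$ ($D{\left(J,O \right)} = 2 O + O = 3 O$)
$D{\left(-5,L{\left(-5,4 \right)} \right)} - 342 \left(-249 - -1\right) = 3 \cdot 3 - 342 \left(-249 - -1\right) = 9 - 342 \left(-249 + 1\right) = 9 - -84816 = 9 + 84816 = 84825$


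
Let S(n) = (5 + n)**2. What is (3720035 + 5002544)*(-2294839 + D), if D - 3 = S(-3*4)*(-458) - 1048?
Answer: -20221781682754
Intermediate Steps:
D = -23487 (D = 3 + ((5 - 3*4)**2*(-458) - 1048) = 3 + ((5 - 12)**2*(-458) - 1048) = 3 + ((-7)**2*(-458) - 1048) = 3 + (49*(-458) - 1048) = 3 + (-22442 - 1048) = 3 - 23490 = -23487)
(3720035 + 5002544)*(-2294839 + D) = (3720035 + 5002544)*(-2294839 - 23487) = 8722579*(-2318326) = -20221781682754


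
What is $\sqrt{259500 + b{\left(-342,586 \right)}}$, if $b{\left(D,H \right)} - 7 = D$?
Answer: $\sqrt{259165} \approx 509.08$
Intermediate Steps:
$b{\left(D,H \right)} = 7 + D$
$\sqrt{259500 + b{\left(-342,586 \right)}} = \sqrt{259500 + \left(7 - 342\right)} = \sqrt{259500 - 335} = \sqrt{259165}$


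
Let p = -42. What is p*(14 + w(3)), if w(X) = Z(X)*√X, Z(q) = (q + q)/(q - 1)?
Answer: -588 - 126*√3 ≈ -806.24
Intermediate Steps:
Z(q) = 2*q/(-1 + q) (Z(q) = (2*q)/(-1 + q) = 2*q/(-1 + q))
w(X) = 2*X^(3/2)/(-1 + X) (w(X) = (2*X/(-1 + X))*√X = 2*X^(3/2)/(-1 + X))
p*(14 + w(3)) = -42*(14 + 2*3^(3/2)/(-1 + 3)) = -42*(14 + 2*(3*√3)/2) = -42*(14 + 2*(3*√3)*(½)) = -42*(14 + 3*√3) = -588 - 126*√3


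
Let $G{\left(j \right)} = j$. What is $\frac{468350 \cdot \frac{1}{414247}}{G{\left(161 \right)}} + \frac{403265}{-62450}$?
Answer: $- \frac{5373202698351}{833005149830} \approx -6.4504$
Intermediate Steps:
$\frac{468350 \cdot \frac{1}{414247}}{G{\left(161 \right)}} + \frac{403265}{-62450} = \frac{468350 \cdot \frac{1}{414247}}{161} + \frac{403265}{-62450} = 468350 \cdot \frac{1}{414247} \cdot \frac{1}{161} + 403265 \left(- \frac{1}{62450}\right) = \frac{468350}{414247} \cdot \frac{1}{161} - \frac{80653}{12490} = \frac{468350}{66693767} - \frac{80653}{12490} = - \frac{5373202698351}{833005149830}$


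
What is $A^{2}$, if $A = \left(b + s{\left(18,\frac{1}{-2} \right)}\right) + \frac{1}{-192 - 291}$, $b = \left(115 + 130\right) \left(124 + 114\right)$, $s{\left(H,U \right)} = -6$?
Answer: $\frac{793032402610561}{233289} \approx 3.3994 \cdot 10^{9}$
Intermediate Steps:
$b = 58310$ ($b = 245 \cdot 238 = 58310$)
$A = \frac{28160831}{483}$ ($A = \left(58310 - 6\right) + \frac{1}{-192 - 291} = 58304 + \frac{1}{-483} = 58304 - \frac{1}{483} = \frac{28160831}{483} \approx 58304.0$)
$A^{2} = \left(\frac{28160831}{483}\right)^{2} = \frac{793032402610561}{233289}$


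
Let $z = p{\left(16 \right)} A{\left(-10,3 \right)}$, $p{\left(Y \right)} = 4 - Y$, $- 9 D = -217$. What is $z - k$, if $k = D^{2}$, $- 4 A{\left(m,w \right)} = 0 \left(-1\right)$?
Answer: $- \frac{47089}{81} \approx -581.35$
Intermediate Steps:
$D = \frac{217}{9}$ ($D = \left(- \frac{1}{9}\right) \left(-217\right) = \frac{217}{9} \approx 24.111$)
$A{\left(m,w \right)} = 0$ ($A{\left(m,w \right)} = - \frac{0 \left(-1\right)}{4} = \left(- \frac{1}{4}\right) 0 = 0$)
$k = \frac{47089}{81}$ ($k = \left(\frac{217}{9}\right)^{2} = \frac{47089}{81} \approx 581.35$)
$z = 0$ ($z = \left(4 - 16\right) 0 = \left(-12\right) 0 = 0$)
$z - k = 0 - \frac{47089}{81} = - \frac{47089}{81}$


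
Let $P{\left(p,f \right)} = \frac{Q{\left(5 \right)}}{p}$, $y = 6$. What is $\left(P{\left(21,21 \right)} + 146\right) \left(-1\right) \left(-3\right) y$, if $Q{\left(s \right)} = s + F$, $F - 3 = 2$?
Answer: $\frac{18456}{7} \approx 2636.6$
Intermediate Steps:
$F = 5$ ($F = 3 + 2 = 5$)
$Q{\left(s \right)} = 5 + s$ ($Q{\left(s \right)} = s + 5 = 5 + s$)
$P{\left(p,f \right)} = \frac{10}{p}$ ($P{\left(p,f \right)} = \frac{5 + 5}{p} = \frac{10}{p}$)
$\left(P{\left(21,21 \right)} + 146\right) \left(-1\right) \left(-3\right) y = \left(\frac{10}{21} + 146\right) \left(-1\right) \left(-3\right) 6 = \left(10 \cdot \frac{1}{21} + 146\right) 3 \cdot 6 = \left(\frac{10}{21} + 146\right) 18 = \frac{3076}{21} \cdot 18 = \frac{18456}{7}$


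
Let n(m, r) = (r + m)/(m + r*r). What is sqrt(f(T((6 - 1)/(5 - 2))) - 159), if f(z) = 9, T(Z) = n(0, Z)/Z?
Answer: 5*I*sqrt(6) ≈ 12.247*I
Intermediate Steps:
n(m, r) = (m + r)/(m + r**2)
T(Z) = Z**(-2) (T(Z) = ((0 + Z)/(0 + Z**2))/Z = (Z/(Z**2))/Z = (Z/Z**2)/Z = 1/(Z*Z) = Z**(-2))
sqrt(f(T((6 - 1)/(5 - 2))) - 159) = sqrt(9 - 159) = sqrt(-150) = 5*I*sqrt(6)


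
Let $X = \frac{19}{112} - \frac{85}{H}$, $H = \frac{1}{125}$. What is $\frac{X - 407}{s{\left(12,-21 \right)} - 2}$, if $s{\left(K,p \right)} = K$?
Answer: $- \frac{247113}{224} \approx -1103.2$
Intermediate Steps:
$H = \frac{1}{125} \approx 0.008$
$X = - \frac{1189981}{112}$ ($X = \frac{19}{112} - 85 \frac{1}{\frac{1}{125}} = 19 \cdot \frac{1}{112} - 10625 = \frac{19}{112} - 10625 = - \frac{1189981}{112} \approx -10625.0$)
$\frac{X - 407}{s{\left(12,-21 \right)} - 2} = \frac{- \frac{1189981}{112} - 407}{12 - 2} = - \frac{1235565}{112 \cdot 10} = \left(- \frac{1235565}{112}\right) \frac{1}{10} = - \frac{247113}{224}$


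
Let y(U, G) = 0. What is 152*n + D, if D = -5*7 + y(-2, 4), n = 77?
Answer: 11669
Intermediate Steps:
D = -35 (D = -5*7 + 0 = -35 + 0 = -35)
152*n + D = 152*77 - 35 = 11704 - 35 = 11669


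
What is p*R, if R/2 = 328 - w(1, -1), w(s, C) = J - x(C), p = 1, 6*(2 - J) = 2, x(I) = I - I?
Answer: 1958/3 ≈ 652.67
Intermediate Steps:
x(I) = 0
J = 5/3 (J = 2 - ⅙*2 = 2 - ⅓ = 5/3 ≈ 1.6667)
w(s, C) = 5/3 (w(s, C) = 5/3 - 1*0 = 5/3 + 0 = 5/3)
R = 1958/3 (R = 2*(328 - 1*5/3) = 2*(328 - 5/3) = 2*(979/3) = 1958/3 ≈ 652.67)
p*R = 1*(1958/3) = 1958/3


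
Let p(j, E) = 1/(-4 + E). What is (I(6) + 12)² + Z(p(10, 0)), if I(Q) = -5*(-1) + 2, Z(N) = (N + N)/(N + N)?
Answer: 362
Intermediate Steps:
Z(N) = 1 (Z(N) = (2*N)/((2*N)) = (2*N)*(1/(2*N)) = 1)
I(Q) = 7 (I(Q) = 5 + 2 = 7)
(I(6) + 12)² + Z(p(10, 0)) = (7 + 12)² + 1 = 19² + 1 = 361 + 1 = 362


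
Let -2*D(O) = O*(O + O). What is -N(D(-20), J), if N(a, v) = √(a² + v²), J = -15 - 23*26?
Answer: -√535769 ≈ -731.96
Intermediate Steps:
D(O) = -O² (D(O) = -O*(O + O)/2 = -O*2*O/2 = -O²)
J = -613 (J = -15 - 598 = -613)
-N(D(-20), J) = -√((-1*(-20)²)² + (-613)²) = -√((-1*400)² + 375769) = -√((-400)² + 375769) = -√(160000 + 375769) = -√535769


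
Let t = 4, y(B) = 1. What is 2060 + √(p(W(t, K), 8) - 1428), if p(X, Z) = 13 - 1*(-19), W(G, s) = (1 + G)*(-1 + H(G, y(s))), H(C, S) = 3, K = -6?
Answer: 2060 + 2*I*√349 ≈ 2060.0 + 37.363*I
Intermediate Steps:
W(G, s) = 2 + 2*G (W(G, s) = (1 + G)*(-1 + 3) = (1 + G)*2 = 2 + 2*G)
p(X, Z) = 32 (p(X, Z) = 13 + 19 = 32)
2060 + √(p(W(t, K), 8) - 1428) = 2060 + √(32 - 1428) = 2060 + √(-1396) = 2060 + 2*I*√349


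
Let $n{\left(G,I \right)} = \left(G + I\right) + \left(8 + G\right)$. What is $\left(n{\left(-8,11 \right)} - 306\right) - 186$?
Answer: $-489$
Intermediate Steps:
$n{\left(G,I \right)} = 8 + I + 2 G$
$\left(n{\left(-8,11 \right)} - 306\right) - 186 = \left(\left(8 + 11 + 2 \left(-8\right)\right) - 306\right) - 186 = \left(\left(8 + 11 - 16\right) - 306\right) - 186 = \left(3 - 306\right) - 186 = -303 - 186 = -489$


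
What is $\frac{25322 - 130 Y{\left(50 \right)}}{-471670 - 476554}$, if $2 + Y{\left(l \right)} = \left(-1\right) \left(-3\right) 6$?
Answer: $- \frac{11621}{474112} \approx -0.024511$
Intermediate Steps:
$Y{\left(l \right)} = 16$ ($Y{\left(l \right)} = -2 + \left(-1\right) \left(-3\right) 6 = -2 + 3 \cdot 6 = -2 + 18 = 16$)
$\frac{25322 - 130 Y{\left(50 \right)}}{-471670 - 476554} = \frac{25322 - 2080}{-471670 - 476554} = \frac{25322 - 2080}{-948224} = 23242 \left(- \frac{1}{948224}\right) = - \frac{11621}{474112}$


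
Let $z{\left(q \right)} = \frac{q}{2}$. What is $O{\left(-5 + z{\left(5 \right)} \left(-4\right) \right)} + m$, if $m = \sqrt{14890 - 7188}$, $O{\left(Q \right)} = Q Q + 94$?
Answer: $319 + \sqrt{7702} \approx 406.76$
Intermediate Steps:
$z{\left(q \right)} = \frac{q}{2}$ ($z{\left(q \right)} = q \frac{1}{2} = \frac{q}{2}$)
$O{\left(Q \right)} = 94 + Q^{2}$ ($O{\left(Q \right)} = Q^{2} + 94 = 94 + Q^{2}$)
$m = \sqrt{7702} \approx 87.761$
$O{\left(-5 + z{\left(5 \right)} \left(-4\right) \right)} + m = \left(94 + \left(-5 + \frac{1}{2} \cdot 5 \left(-4\right)\right)^{2}\right) + \sqrt{7702} = \left(94 + \left(-5 + \frac{5}{2} \left(-4\right)\right)^{2}\right) + \sqrt{7702} = \left(94 + \left(-5 - 10\right)^{2}\right) + \sqrt{7702} = \left(94 + \left(-15\right)^{2}\right) + \sqrt{7702} = \left(94 + 225\right) + \sqrt{7702} = 319 + \sqrt{7702}$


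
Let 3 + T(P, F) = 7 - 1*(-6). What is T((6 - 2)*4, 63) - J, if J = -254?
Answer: 264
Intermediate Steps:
T(P, F) = 10 (T(P, F) = -3 + (7 - 1*(-6)) = -3 + (7 + 6) = -3 + 13 = 10)
T((6 - 2)*4, 63) - J = 10 - 1*(-254) = 10 + 254 = 264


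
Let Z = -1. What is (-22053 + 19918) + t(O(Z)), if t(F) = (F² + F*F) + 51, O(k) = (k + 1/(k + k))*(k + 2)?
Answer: -4159/2 ≈ -2079.5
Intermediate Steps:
O(k) = (2 + k)*(k + 1/(2*k)) (O(k) = (k + 1/(2*k))*(2 + k) = (2 + k)*(k + 1/(2*k)))
t(F) = 51 + 2*F² (t(F) = (F² + F²) + 51 = 2*F² + 51 = 51 + 2*F²)
(-22053 + 19918) + t(O(Z)) = (-22053 + 19918) + (51 + 2*(½ + 1/(-1) + (-1)² + 2*(-1))²) = -2135 + (51 + 2*(½ - 1 + 1 - 2)²) = -2135 + (51 + 2*(-3/2)²) = -2135 + (51 + 2*(9/4)) = -2135 + (51 + 9/2) = -2135 + 111/2 = -4159/2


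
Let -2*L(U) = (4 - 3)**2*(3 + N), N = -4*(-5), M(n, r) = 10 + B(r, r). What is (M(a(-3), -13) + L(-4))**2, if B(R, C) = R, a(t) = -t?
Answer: 841/4 ≈ 210.25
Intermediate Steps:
M(n, r) = 10 + r
N = 20
L(U) = -23/2 (L(U) = -(4 - 3)**2*(3 + 20)/2 = -1**2*23/2 = -23/2)
(M(a(-3), -13) + L(-4))**2 = ((10 - 13) - 23/2)**2 = (-3 - 23/2)**2 = (-29/2)**2 = 841/4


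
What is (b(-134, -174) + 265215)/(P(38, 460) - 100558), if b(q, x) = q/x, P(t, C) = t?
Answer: -5768443/2186310 ≈ -2.6384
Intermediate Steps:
(b(-134, -174) + 265215)/(P(38, 460) - 100558) = (-134/(-174) + 265215)/(38 - 100558) = (-134*(-1/174) + 265215)/(-100520) = (67/87 + 265215)*(-1/100520) = (23073772/87)*(-1/100520) = -5768443/2186310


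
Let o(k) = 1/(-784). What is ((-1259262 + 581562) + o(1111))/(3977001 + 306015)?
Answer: -531316801/3357884544 ≈ -0.15823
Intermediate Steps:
o(k) = -1/784
((-1259262 + 581562) + o(1111))/(3977001 + 306015) = ((-1259262 + 581562) - 1/784)/(3977001 + 306015) = (-677700 - 1/784)/4283016 = -531316801/784*1/4283016 = -531316801/3357884544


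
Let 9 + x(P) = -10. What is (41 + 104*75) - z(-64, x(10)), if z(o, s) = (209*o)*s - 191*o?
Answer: -258527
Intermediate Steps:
x(P) = -19 (x(P) = -9 - 10 = -19)
z(o, s) = -191*o + 209*o*s (z(o, s) = 209*o*s - 191*o = -191*o + 209*o*s)
(41 + 104*75) - z(-64, x(10)) = (41 + 104*75) - (-64)*(-191 + 209*(-19)) = (41 + 7800) - (-64)*(-191 - 3971) = 7841 - (-64)*(-4162) = 7841 - 1*266368 = 7841 - 266368 = -258527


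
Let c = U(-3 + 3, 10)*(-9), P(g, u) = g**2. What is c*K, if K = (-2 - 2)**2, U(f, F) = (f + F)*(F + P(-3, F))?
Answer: -27360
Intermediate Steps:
U(f, F) = (9 + F)*(F + f) (U(f, F) = (f + F)*(F + (-3)**2) = (F + f)*(F + 9) = (F + f)*(9 + F) = (9 + F)*(F + f))
K = 16 (K = (-4)**2 = 16)
c = -1710 (c = (10**2 + 9*10 + 9*(-3 + 3) + 10*(-3 + 3))*(-9) = (100 + 90 + 9*0 + 10*0)*(-9) = (100 + 90 + 0 + 0)*(-9) = 190*(-9) = -1710)
c*K = -1710*16 = -27360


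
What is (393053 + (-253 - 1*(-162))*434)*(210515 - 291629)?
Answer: -28678584726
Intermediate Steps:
(393053 + (-253 - 1*(-162))*434)*(210515 - 291629) = (393053 + (-253 + 162)*434)*(-81114) = (393053 - 91*434)*(-81114) = (393053 - 39494)*(-81114) = 353559*(-81114) = -28678584726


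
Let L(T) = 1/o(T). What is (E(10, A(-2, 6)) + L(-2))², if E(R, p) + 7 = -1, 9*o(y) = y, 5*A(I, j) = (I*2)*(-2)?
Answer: 625/4 ≈ 156.25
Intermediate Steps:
A(I, j) = -4*I/5 (A(I, j) = ((I*2)*(-2))/5 = ((2*I)*(-2))/5 = (-4*I)/5 = -4*I/5)
o(y) = y/9
E(R, p) = -8 (E(R, p) = -7 - 1 = -8)
L(T) = 9/T (L(T) = 1/(T/9) = 9/T)
(E(10, A(-2, 6)) + L(-2))² = (-8 + 9/(-2))² = (-8 + 9*(-½))² = (-8 - 9/2)² = (-25/2)² = 625/4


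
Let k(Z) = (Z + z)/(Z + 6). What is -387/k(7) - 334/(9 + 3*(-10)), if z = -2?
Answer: -103981/105 ≈ -990.29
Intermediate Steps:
k(Z) = (-2 + Z)/(6 + Z) (k(Z) = (Z - 2)/(Z + 6) = (-2 + Z)/(6 + Z))
-387/k(7) - 334/(9 + 3*(-10)) = -387*(6 + 7)/(-2 + 7) - 334/(9 + 3*(-10)) = -387/(5/13) - 334/(9 - 30) = -387/((1/13)*5) - 334/(-21) = -387/5/13 - 334*(-1/21) = -387*13/5 + 334/21 = -5031/5 + 334/21 = -103981/105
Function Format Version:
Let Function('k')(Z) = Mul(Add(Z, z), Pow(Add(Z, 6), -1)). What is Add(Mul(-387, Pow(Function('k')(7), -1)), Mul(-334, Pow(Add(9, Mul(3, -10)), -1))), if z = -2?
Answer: Rational(-103981, 105) ≈ -990.29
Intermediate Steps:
Function('k')(Z) = Mul(Pow(Add(6, Z), -1), Add(-2, Z)) (Function('k')(Z) = Mul(Add(Z, -2), Pow(Add(Z, 6), -1)) = Mul(Add(-2, Z), Pow(Add(6, Z), -1)) = Mul(Pow(Add(6, Z), -1), Add(-2, Z)))
Add(Mul(-387, Pow(Function('k')(7), -1)), Mul(-334, Pow(Add(9, Mul(3, -10)), -1))) = Add(Mul(-387, Pow(Mul(Pow(Add(6, 7), -1), Add(-2, 7)), -1)), Mul(-334, Pow(Add(9, Mul(3, -10)), -1))) = Add(Mul(-387, Pow(Mul(Pow(13, -1), 5), -1)), Mul(-334, Pow(Add(9, -30), -1))) = Add(Mul(-387, Pow(Mul(Rational(1, 13), 5), -1)), Mul(-334, Pow(-21, -1))) = Add(Mul(-387, Pow(Rational(5, 13), -1)), Mul(-334, Rational(-1, 21))) = Add(Mul(-387, Rational(13, 5)), Rational(334, 21)) = Add(Rational(-5031, 5), Rational(334, 21)) = Rational(-103981, 105)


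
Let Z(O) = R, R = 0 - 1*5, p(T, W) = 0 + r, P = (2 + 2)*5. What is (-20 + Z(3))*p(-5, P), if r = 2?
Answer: -50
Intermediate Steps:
P = 20 (P = 4*5 = 20)
p(T, W) = 2 (p(T, W) = 0 + 2 = 2)
R = -5 (R = 0 - 5 = -5)
Z(O) = -5
(-20 + Z(3))*p(-5, P) = (-20 - 5)*2 = -25*2 = -50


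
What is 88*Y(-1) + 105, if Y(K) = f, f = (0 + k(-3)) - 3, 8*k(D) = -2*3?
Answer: -225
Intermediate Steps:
k(D) = -3/4 (k(D) = (-2*3)/8 = (1/8)*(-6) = -3/4)
f = -15/4 (f = (0 - 3/4) - 3 = -3/4 - 3 = -15/4 ≈ -3.7500)
Y(K) = -15/4
88*Y(-1) + 105 = 88*(-15/4) + 105 = -330 + 105 = -225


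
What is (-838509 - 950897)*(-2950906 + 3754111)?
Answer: -1437259846230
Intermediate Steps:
(-838509 - 950897)*(-2950906 + 3754111) = -1789406*803205 = -1437259846230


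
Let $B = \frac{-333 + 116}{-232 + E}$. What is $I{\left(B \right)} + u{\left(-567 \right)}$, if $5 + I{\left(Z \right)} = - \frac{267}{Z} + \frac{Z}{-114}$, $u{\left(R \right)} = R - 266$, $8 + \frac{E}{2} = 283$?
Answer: $- \frac{3514221791}{7866684} \approx -446.72$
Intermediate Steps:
$E = 550$ ($E = -16 + 2 \cdot 283 = -16 + 566 = 550$)
$u{\left(R \right)} = -266 + R$
$B = - \frac{217}{318}$ ($B = \frac{-333 + 116}{-232 + 550} = - \frac{217}{318} \approx -0.68239$)
$I{\left(Z \right)} = -5 - \frac{267}{Z} - \frac{Z}{114}$ ($I{\left(Z \right)} = -5 + \left(- \frac{267}{Z} + \frac{Z}{-114}\right) = -5 + \left(- \frac{267}{Z} + Z \left(- \frac{1}{114}\right)\right) = -5 - \left(\frac{267}{Z} + \frac{Z}{114}\right) = -5 - \frac{267}{Z} - \frac{Z}{114}$)
$I{\left(B \right)} + u{\left(-567 \right)} = \left(-5 - \frac{267}{- \frac{217}{318}} - - \frac{217}{36252}\right) - 833 = \left(-5 - - \frac{84906}{217} + \frac{217}{36252}\right) - 833 = \left(-5 + \frac{84906}{217} + \frac{217}{36252}\right) - 833 = \frac{3038725981}{7866684} - 833 = - \frac{3514221791}{7866684}$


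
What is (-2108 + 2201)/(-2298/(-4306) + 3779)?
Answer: 200229/8137336 ≈ 0.024606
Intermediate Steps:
(-2108 + 2201)/(-2298/(-4306) + 3779) = 93/(-2298*(-1/4306) + 3779) = 93/(1149/2153 + 3779) = 93/(8137336/2153) = 93*(2153/8137336) = 200229/8137336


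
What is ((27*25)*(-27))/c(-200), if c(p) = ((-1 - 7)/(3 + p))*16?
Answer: -3590325/128 ≈ -28049.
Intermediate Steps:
c(p) = -128/(3 + p) (c(p) = -8/(3 + p)*16 = -128/(3 + p))
((27*25)*(-27))/c(-200) = ((27*25)*(-27))/((-128/(3 - 200))) = (675*(-27))/((-128/(-197))) = -18225/((-128*(-1/197))) = -18225/128/197 = -18225*197/128 = -3590325/128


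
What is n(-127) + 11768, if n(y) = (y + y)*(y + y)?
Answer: 76284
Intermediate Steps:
n(y) = 4*y² (n(y) = (2*y)*(2*y) = 4*y²)
n(-127) + 11768 = 4*(-127)² + 11768 = 4*16129 + 11768 = 64516 + 11768 = 76284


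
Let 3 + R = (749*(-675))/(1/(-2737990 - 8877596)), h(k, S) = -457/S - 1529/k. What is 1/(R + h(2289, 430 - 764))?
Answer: 764526/4489717078691207509 ≈ 1.7028e-13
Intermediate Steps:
h(k, S) = -1529/k - 457/S
R = 5872549891947 (R = -3 + (749*(-675))/(1/(-2737990 - 8877596)) = -3 - 505575/(1/(-11615586)) = -3 - 505575/(-1/11615586) = -3 - 505575*(-11615586) = -3 + 5872549891950 = 5872549891947)
1/(R + h(2289, 430 - 764)) = 1/(5872549891947 + (-1529/2289 - 457/(430 - 764))) = 1/(5872549891947 + (-1529*1/2289 - 457/(-334))) = 1/(5872549891947 + (-1529/2289 - 457*(-1/334))) = 1/(5872549891947 + (-1529/2289 + 457/334)) = 1/(5872549891947 + 535387/764526) = 1/(4489717078691207509/764526) = 764526/4489717078691207509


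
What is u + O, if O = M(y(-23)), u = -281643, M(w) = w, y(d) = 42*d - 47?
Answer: -282656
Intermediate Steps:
y(d) = -47 + 42*d
O = -1013 (O = -47 + 42*(-23) = -47 - 966 = -1013)
u + O = -281643 - 1013 = -282656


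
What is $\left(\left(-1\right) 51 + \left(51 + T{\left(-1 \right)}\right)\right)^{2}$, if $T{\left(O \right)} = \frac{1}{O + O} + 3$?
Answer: $\frac{25}{4} \approx 6.25$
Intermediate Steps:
$T{\left(O \right)} = 3 + \frac{1}{2 O}$ ($T{\left(O \right)} = \frac{1}{2 O} + 3 = 3 + \frac{1}{2 O}$)
$\left(\left(-1\right) 51 + \left(51 + T{\left(-1 \right)}\right)\right)^{2} = \left(\left(-1\right) 51 + \left(51 + \left(3 + \frac{1}{2 \left(-1\right)}\right)\right)\right)^{2} = \left(-51 + \left(51 + \left(3 + \frac{1}{2} \left(-1\right)\right)\right)\right)^{2} = \left(-51 + \left(51 + \left(3 - \frac{1}{2}\right)\right)\right)^{2} = \left(-51 + \left(51 + \frac{5}{2}\right)\right)^{2} = \left(-51 + \frac{107}{2}\right)^{2} = \left(\frac{5}{2}\right)^{2} = \frac{25}{4}$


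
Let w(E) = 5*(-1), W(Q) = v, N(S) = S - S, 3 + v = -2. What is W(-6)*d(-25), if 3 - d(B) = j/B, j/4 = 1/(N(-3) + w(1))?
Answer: -371/25 ≈ -14.840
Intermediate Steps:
v = -5 (v = -3 - 2 = -5)
N(S) = 0
W(Q) = -5
w(E) = -5
j = -4/5 (j = 4/(0 - 5) = 4/(-5) = 4*(-1/5) = -4/5 ≈ -0.80000)
d(B) = 3 + 4/(5*B) (d(B) = 3 - (-4)/(5*B) = 3 + 4/(5*B))
W(-6)*d(-25) = -5*(3 + (4/5)/(-25)) = -5*(3 + (4/5)*(-1/25)) = -5*(3 - 4/125) = -5*371/125 = -371/25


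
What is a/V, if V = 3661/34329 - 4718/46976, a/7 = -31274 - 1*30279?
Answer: -49631387384256/715351 ≈ -6.9380e+7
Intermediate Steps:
a = -430871 (a = 7*(-31274 - 1*30279) = 7*(-31274 - 30279) = 7*(-61553) = -430871)
V = 5007457/806319552 (V = 3661*(1/34329) - 4718*1/46976 = 3661/34329 - 2359/23488 = 5007457/806319552 ≈ 0.0062103)
a/V = -430871/5007457/806319552 = -430871*806319552/5007457 = -49631387384256/715351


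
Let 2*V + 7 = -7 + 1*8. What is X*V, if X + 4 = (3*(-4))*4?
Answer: 156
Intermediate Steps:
V = -3 (V = -7/2 + (-7 + 1*8)/2 = -7/2 + (-7 + 8)/2 = -7/2 + (½)*1 = -7/2 + ½ = -3)
X = -52 (X = -4 + (3*(-4))*4 = -4 - 12*4 = -4 - 48 = -52)
X*V = -52*(-3) = 156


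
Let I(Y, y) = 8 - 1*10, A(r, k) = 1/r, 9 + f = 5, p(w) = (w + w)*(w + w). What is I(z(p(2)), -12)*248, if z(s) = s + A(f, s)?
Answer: -496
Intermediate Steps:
p(w) = 4*w² (p(w) = (2*w)*(2*w) = 4*w²)
f = -4 (f = -9 + 5 = -4)
z(s) = -¼ + s (z(s) = s + 1/(-4) = s - ¼ = -¼ + s)
I(Y, y) = -2 (I(Y, y) = 8 - 10 = -2)
I(z(p(2)), -12)*248 = -2*248 = -496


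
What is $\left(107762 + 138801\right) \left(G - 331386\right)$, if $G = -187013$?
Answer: $-127818012637$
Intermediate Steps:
$\left(107762 + 138801\right) \left(G - 331386\right) = \left(107762 + 138801\right) \left(-187013 - 331386\right) = 246563 \left(-518399\right) = -127818012637$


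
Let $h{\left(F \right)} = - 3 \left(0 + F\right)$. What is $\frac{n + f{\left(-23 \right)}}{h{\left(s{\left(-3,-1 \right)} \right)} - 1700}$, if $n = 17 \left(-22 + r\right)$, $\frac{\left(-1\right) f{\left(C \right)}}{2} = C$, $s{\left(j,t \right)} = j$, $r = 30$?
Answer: $- \frac{182}{1691} \approx -0.10763$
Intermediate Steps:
$h{\left(F \right)} = - 3 F$
$f{\left(C \right)} = - 2 C$
$n = 136$ ($n = 17 \left(-22 + 30\right) = 17 \cdot 8 = 136$)
$\frac{n + f{\left(-23 \right)}}{h{\left(s{\left(-3,-1 \right)} \right)} - 1700} = \frac{136 - -46}{\left(-3\right) \left(-3\right) - 1700} = \frac{136 + 46}{9 - 1700} = \frac{182}{-1691} = 182 \left(- \frac{1}{1691}\right) = - \frac{182}{1691}$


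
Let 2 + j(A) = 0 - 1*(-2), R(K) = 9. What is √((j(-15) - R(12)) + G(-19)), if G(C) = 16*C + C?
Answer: 2*I*√83 ≈ 18.221*I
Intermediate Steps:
G(C) = 17*C
j(A) = 0 (j(A) = -2 + (0 - 1*(-2)) = -2 + (0 + 2) = -2 + 2 = 0)
√((j(-15) - R(12)) + G(-19)) = √((0 - 1*9) + 17*(-19)) = √((0 - 9) - 323) = √(-9 - 323) = √(-332) = 2*I*√83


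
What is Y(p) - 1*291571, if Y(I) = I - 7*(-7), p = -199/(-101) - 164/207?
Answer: -6094825825/20907 ≈ -2.9152e+5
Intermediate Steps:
p = 24629/20907 (p = -199*(-1/101) - 164*1/207 = 199/101 - 164/207 = 24629/20907 ≈ 1.1780)
Y(I) = 49 + I (Y(I) = I + 49 = 49 + I)
Y(p) - 1*291571 = (49 + 24629/20907) - 1*291571 = 1049072/20907 - 291571 = -6094825825/20907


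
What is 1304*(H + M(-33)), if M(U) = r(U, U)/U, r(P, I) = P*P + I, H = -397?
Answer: -559416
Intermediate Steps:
r(P, I) = I + P² (r(P, I) = P² + I = I + P²)
M(U) = (U + U²)/U
1304*(H + M(-33)) = 1304*(-397 + (1 - 33)) = 1304*(-397 - 32) = 1304*(-429) = -559416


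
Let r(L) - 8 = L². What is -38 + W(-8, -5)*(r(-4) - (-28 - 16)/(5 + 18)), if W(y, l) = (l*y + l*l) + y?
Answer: 33098/23 ≈ 1439.0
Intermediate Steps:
W(y, l) = y + l² + l*y (W(y, l) = (l*y + l²) + y = (l² + l*y) + y = y + l² + l*y)
r(L) = 8 + L²
-38 + W(-8, -5)*(r(-4) - (-28 - 16)/(5 + 18)) = -38 + (-8 + (-5)² - 5*(-8))*((8 + (-4)²) - (-28 - 16)/(5 + 18)) = -38 + (-8 + 25 + 40)*((8 + 16) - (-44)/23) = -38 + 57*(24 - (-44)/23) = -38 + 57*(24 - 1*(-44/23)) = -38 + 57*(24 + 44/23) = -38 + 57*(596/23) = -38 + 33972/23 = 33098/23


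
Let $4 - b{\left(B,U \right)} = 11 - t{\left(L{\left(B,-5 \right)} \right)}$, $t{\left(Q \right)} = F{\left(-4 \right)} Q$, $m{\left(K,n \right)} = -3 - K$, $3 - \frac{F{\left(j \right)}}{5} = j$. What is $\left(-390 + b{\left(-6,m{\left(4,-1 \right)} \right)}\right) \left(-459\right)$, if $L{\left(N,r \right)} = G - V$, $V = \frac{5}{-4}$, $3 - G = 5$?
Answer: $\frac{777087}{4} \approx 1.9427 \cdot 10^{5}$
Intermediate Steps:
$G = -2$ ($G = 3 - 5 = -2$)
$F{\left(j \right)} = 15 - 5 j$
$V = - \frac{5}{4}$ ($V = 5 \left(- \frac{1}{4}\right) = - \frac{5}{4} \approx -1.25$)
$L{\left(N,r \right)} = - \frac{3}{4}$ ($L{\left(N,r \right)} = -2 - - \frac{5}{4} = -2 + \frac{5}{4} = - \frac{3}{4}$)
$t{\left(Q \right)} = 35 Q$ ($t{\left(Q \right)} = \left(15 - -20\right) Q = \left(15 + 20\right) Q = 35 Q$)
$b{\left(B,U \right)} = - \frac{133}{4}$ ($b{\left(B,U \right)} = 4 - \left(11 - 35 \left(- \frac{3}{4}\right)\right) = 4 - \left(11 - - \frac{105}{4}\right) = 4 - \left(11 + \frac{105}{4}\right) = 4 - \frac{149}{4} = - \frac{133}{4}$)
$\left(-390 + b{\left(-6,m{\left(4,-1 \right)} \right)}\right) \left(-459\right) = \left(-390 - \frac{133}{4}\right) \left(-459\right) = \left(- \frac{1693}{4}\right) \left(-459\right) = \frac{777087}{4}$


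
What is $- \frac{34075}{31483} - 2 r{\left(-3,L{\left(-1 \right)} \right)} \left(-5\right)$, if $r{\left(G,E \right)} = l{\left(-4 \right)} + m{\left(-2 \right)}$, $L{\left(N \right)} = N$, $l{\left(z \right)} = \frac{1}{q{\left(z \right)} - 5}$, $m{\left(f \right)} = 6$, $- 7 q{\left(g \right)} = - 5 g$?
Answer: $\frac{19963193}{346313} \approx 57.645$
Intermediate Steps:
$q{\left(g \right)} = \frac{5 g}{7}$ ($q{\left(g \right)} = - \frac{\left(-5\right) g}{7} = \frac{5 g}{7}$)
$l{\left(z \right)} = \frac{1}{-5 + \frac{5 z}{7}}$ ($l{\left(z \right)} = \frac{1}{\frac{5 z}{7} - 5} = \frac{1}{-5 + \frac{5 z}{7}}$)
$r{\left(G,E \right)} = \frac{323}{55}$ ($r{\left(G,E \right)} = \frac{7}{5 \left(-7 - 4\right)} + 6 = \frac{7}{5 \left(-11\right)} + 6 = \frac{7}{5} \left(- \frac{1}{11}\right) + 6 = - \frac{7}{55} + 6 = \frac{323}{55}$)
$- \frac{34075}{31483} - 2 r{\left(-3,L{\left(-1 \right)} \right)} \left(-5\right) = - \frac{34075}{31483} - 2 \cdot \frac{323}{55} \left(-5\right) = \left(-34075\right) \frac{1}{31483} - \frac{646}{55} \left(-5\right) = - \frac{34075}{31483} - - \frac{646}{11} = - \frac{34075}{31483} + \frac{646}{11} = \frac{19963193}{346313}$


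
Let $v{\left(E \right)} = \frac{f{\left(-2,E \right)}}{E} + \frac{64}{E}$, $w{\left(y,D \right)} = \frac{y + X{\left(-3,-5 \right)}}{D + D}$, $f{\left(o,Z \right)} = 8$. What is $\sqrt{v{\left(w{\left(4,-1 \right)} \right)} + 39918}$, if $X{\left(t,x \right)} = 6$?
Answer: $\frac{\sqrt{997590}}{5} \approx 199.76$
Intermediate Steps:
$w{\left(y,D \right)} = \frac{6 + y}{2 D}$ ($w{\left(y,D \right)} = \frac{y + 6}{D + D} = \frac{6 + y}{2 D}$)
$v{\left(E \right)} = \frac{72}{E}$ ($v{\left(E \right)} = \frac{8}{E} + \frac{64}{E} = \frac{72}{E}$)
$\sqrt{v{\left(w{\left(4,-1 \right)} \right)} + 39918} = \sqrt{\frac{72}{\frac{1}{2} \frac{1}{-1} \left(6 + 4\right)} + 39918} = \sqrt{\frac{72}{\frac{1}{2} \left(-1\right) 10} + 39918} = \sqrt{\frac{72}{-5} + 39918} = \sqrt{72 \left(- \frac{1}{5}\right) + 39918} = \sqrt{- \frac{72}{5} + 39918} = \sqrt{\frac{199518}{5}} = \frac{\sqrt{997590}}{5}$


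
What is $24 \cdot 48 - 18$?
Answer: $1134$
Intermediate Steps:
$24 \cdot 48 - 18 = 1152 - 18 = 1134$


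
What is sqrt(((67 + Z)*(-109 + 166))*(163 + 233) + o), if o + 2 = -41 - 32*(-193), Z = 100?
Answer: sqrt(3775657) ≈ 1943.1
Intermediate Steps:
o = 6133 (o = -2 + (-41 - 32*(-193)) = -2 + (-41 + 6176) = -2 + 6135 = 6133)
sqrt(((67 + Z)*(-109 + 166))*(163 + 233) + o) = sqrt(((67 + 100)*(-109 + 166))*(163 + 233) + 6133) = sqrt((167*57)*396 + 6133) = sqrt(9519*396 + 6133) = sqrt(3769524 + 6133) = sqrt(3775657)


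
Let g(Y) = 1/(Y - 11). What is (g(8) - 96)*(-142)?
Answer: 41038/3 ≈ 13679.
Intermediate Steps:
g(Y) = 1/(-11 + Y)
(g(8) - 96)*(-142) = (1/(-11 + 8) - 96)*(-142) = (1/(-3) - 96)*(-142) = (-1/3 - 96)*(-142) = -289/3*(-142) = 41038/3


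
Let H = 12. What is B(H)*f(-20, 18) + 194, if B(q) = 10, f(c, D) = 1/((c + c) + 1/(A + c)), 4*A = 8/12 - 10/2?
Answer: 981539/5066 ≈ 193.75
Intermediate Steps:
A = -13/12 (A = (8/12 - 10/2)/4 = (8*(1/12) - 10*½)/4 = (⅔ - 5)/4 = (¼)*(-13/3) = -13/12 ≈ -1.0833)
f(c, D) = 1/(1/(-13/12 + c) + 2*c) (f(c, D) = 1/((c + c) + 1/(-13/12 + c)) = 1/(2*c + 1/(-13/12 + c)) = 1/(1/(-13/12 + c) + 2*c))
B(H)*f(-20, 18) + 194 = 10*((-13 + 12*(-20))/(2*(6 - 13*(-20) + 12*(-20)²))) + 194 = 10*((-13 - 240)/(2*(6 + 260 + 12*400))) + 194 = 10*((½)*(-253)/(6 + 260 + 4800)) + 194 = 10*((½)*(-253)/5066) + 194 = 10*((½)*(1/5066)*(-253)) + 194 = 10*(-253/10132) + 194 = -1265/5066 + 194 = 981539/5066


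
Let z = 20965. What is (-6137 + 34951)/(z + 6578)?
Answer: 28814/27543 ≈ 1.0461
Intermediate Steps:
(-6137 + 34951)/(z + 6578) = (-6137 + 34951)/(20965 + 6578) = 28814/27543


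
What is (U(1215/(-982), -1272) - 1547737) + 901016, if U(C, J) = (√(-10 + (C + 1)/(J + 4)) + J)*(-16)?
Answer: -626369 - 12*I*√430676182882/155647 ≈ -6.2637e+5 - 50.596*I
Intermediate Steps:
U(C, J) = -16*J - 16*√(-10 + (1 + C)/(4 + J)) (U(C, J) = (√(-10 + (1 + C)/(4 + J)) + J)*(-16) = (J + √(-10 + (1 + C)/(4 + J)))*(-16) = -16*J - 16*√(-10 + (1 + C)/(4 + J)))
(U(1215/(-982), -1272) - 1547737) + 901016 = ((-16*(-1272) - 16*I*√(-1/(4 - 1272))*√(12681 - 1215/982)) - 1547737) + 901016 = ((20352 - 16*I*√(-1/(-1268))*√(12681 - 1215/982)) - 1547737) + 901016 = ((20352 - 16*3*I*√430676182882/622588) - 1547737) + 901016 = ((20352 - 12*I*√430676182882/155647) - 1547737) + 901016 = (-1527385 - 12*I*√430676182882/155647) + 901016 = -626369 - 12*I*√430676182882/155647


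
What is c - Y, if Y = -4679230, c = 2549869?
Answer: 7229099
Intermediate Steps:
c - Y = 2549869 - 1*(-4679230) = 2549869 + 4679230 = 7229099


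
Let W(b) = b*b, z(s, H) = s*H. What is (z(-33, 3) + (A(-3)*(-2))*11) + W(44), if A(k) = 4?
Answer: 1749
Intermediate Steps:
z(s, H) = H*s
W(b) = b²
(z(-33, 3) + (A(-3)*(-2))*11) + W(44) = (3*(-33) + (4*(-2))*11) + 44² = (-99 - 8*11) + 1936 = (-99 - 88) + 1936 = -187 + 1936 = 1749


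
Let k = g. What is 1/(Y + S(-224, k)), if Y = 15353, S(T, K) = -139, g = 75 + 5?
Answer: 1/15214 ≈ 6.5729e-5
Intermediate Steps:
g = 80
k = 80
1/(Y + S(-224, k)) = 1/(15353 - 139) = 1/15214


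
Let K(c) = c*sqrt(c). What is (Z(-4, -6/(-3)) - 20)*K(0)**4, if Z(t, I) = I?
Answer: 0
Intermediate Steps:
K(c) = c**(3/2)
(Z(-4, -6/(-3)) - 20)*K(0)**4 = (-6/(-3) - 20)*(0**(3/2))**4 = (-6*(-1/3) - 20)*0**4 = (2 - 20)*0 = -18*0 = 0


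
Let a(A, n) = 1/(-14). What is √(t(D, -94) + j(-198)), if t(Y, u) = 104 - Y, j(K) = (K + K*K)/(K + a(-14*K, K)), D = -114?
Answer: √162026390/2773 ≈ 4.5903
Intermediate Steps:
a(A, n) = -1/14
j(K) = (K + K²)/(-1/14 + K) (j(K) = (K + K*K)/(K - 1/14) = (K + K²)/(-1/14 + K))
√(t(D, -94) + j(-198)) = √((104 - 1*(-114)) + 14*(-198)*(1 - 198)/(-1 + 14*(-198))) = √((104 + 114) + 14*(-198)*(-197)/(-1 - 2772)) = √(218 + 14*(-198)*(-197)/(-2773)) = √(218 + 14*(-198)*(-1/2773)*(-197)) = √(218 - 546084/2773) = √(58430/2773) = √162026390/2773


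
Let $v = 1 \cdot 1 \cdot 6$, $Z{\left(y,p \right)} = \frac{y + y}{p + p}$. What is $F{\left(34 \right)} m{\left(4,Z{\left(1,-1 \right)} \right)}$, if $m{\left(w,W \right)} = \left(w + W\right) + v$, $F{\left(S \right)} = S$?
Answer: $306$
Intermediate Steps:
$Z{\left(y,p \right)} = \frac{y}{p}$ ($Z{\left(y,p \right)} = \frac{2 y}{2 p} = 2 y \frac{1}{2 p} = \frac{y}{p}$)
$v = 6$ ($v = 1 \cdot 6 = 6$)
$m{\left(w,W \right)} = 6 + W + w$ ($m{\left(w,W \right)} = \left(w + W\right) + 6 = \left(W + w\right) + 6 = 6 + W + w$)
$F{\left(34 \right)} m{\left(4,Z{\left(1,-1 \right)} \right)} = 34 \left(6 + 1 \frac{1}{-1} + 4\right) = 34 \left(6 + 1 \left(-1\right) + 4\right) = 34 \left(6 - 1 + 4\right) = 34 \cdot 9 = 306$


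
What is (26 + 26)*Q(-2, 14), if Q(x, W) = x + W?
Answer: 624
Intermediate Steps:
Q(x, W) = W + x
(26 + 26)*Q(-2, 14) = (26 + 26)*(14 - 2) = 52*12 = 624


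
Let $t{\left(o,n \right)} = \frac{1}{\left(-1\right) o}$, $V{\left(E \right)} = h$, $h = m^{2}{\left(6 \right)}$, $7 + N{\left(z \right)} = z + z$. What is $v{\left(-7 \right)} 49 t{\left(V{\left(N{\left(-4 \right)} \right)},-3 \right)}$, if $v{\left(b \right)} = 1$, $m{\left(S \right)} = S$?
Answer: $- \frac{49}{36} \approx -1.3611$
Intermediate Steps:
$N{\left(z \right)} = -7 + 2 z$ ($N{\left(z \right)} = -7 + \left(z + z\right) = -7 + 2 z$)
$h = 36$ ($h = 6^{2} = 36$)
$V{\left(E \right)} = 36$
$t{\left(o,n \right)} = - \frac{1}{o}$
$v{\left(-7 \right)} 49 t{\left(V{\left(N{\left(-4 \right)} \right)},-3 \right)} = 1 \cdot 49 \left(- \frac{1}{36}\right) = 49 \left(\left(-1\right) \frac{1}{36}\right) = 49 \left(- \frac{1}{36}\right) = - \frac{49}{36}$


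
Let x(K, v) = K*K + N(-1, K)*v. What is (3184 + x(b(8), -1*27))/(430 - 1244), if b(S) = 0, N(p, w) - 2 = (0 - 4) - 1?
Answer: -3265/814 ≈ -4.0111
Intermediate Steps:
N(p, w) = -3 (N(p, w) = 2 + ((0 - 4) - 1) = 2 + (-4 - 1) = 2 - 5 = -3)
x(K, v) = K² - 3*v (x(K, v) = K*K - 3*v = K² - 3*v)
(3184 + x(b(8), -1*27))/(430 - 1244) = (3184 + (0² - (-3)*27))/(430 - 1244) = (3184 + (0 - 3*(-27)))/(-814) = (3184 + (0 + 81))*(-1/814) = (3184 + 81)*(-1/814) = 3265*(-1/814) = -3265/814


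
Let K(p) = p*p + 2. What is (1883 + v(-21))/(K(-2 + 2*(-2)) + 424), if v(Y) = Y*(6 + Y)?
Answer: 157/33 ≈ 4.7576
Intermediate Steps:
K(p) = 2 + p² (K(p) = p² + 2 = 2 + p²)
(1883 + v(-21))/(K(-2 + 2*(-2)) + 424) = (1883 - 21*(6 - 21))/((2 + (-2 + 2*(-2))²) + 424) = (1883 - 21*(-15))/((2 + (-2 - 4)²) + 424) = (1883 + 315)/((2 + (-6)²) + 424) = 2198/((2 + 36) + 424) = 2198/(38 + 424) = 2198/462 = 2198*(1/462) = 157/33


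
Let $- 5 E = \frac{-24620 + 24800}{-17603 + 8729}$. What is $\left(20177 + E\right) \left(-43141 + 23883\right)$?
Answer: $- \frac{191564390854}{493} \approx -3.8857 \cdot 10^{8}$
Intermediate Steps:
$E = \frac{2}{493}$ ($E = - \frac{\left(-24620 + 24800\right) \frac{1}{-17603 + 8729}}{5} = - \frac{180 \frac{1}{-8874}}{5} = - \frac{180 \left(- \frac{1}{8874}\right)}{5} = \left(- \frac{1}{5}\right) \left(- \frac{10}{493}\right) = \frac{2}{493} \approx 0.0040568$)
$\left(20177 + E\right) \left(-43141 + 23883\right) = \left(20177 + \frac{2}{493}\right) \left(-43141 + 23883\right) = \frac{9947263}{493} \left(-19258\right) = - \frac{191564390854}{493}$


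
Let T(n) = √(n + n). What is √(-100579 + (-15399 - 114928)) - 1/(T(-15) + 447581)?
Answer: -447581/200328751591 + I*√230906 + I*√30/200328751591 ≈ -2.2342e-6 + 480.53*I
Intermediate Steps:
T(n) = √2*√n (T(n) = √(2*n) = √2*√n)
√(-100579 + (-15399 - 114928)) - 1/(T(-15) + 447581) = √(-100579 + (-15399 - 114928)) - 1/(√2*√(-15) + 447581) = √(-100579 - 130327) - 1/(√2*(I*√15) + 447581) = √(-230906) - 1/(I*√30 + 447581) = I*√230906 - 1/(447581 + I*√30) = -1/(447581 + I*√30) + I*√230906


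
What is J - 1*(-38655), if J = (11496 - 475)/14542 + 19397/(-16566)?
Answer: 211636298963/5475063 ≈ 38655.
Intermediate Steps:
J = -2261302/5475063 (J = 11021*(1/14542) + 19397*(-1/16566) = 11021/14542 - 19397/16566 = -2261302/5475063 ≈ -0.41302)
J - 1*(-38655) = -2261302/5475063 - 1*(-38655) = -2261302/5475063 + 38655 = 211636298963/5475063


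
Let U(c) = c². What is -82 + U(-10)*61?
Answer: 6018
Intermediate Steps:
-82 + U(-10)*61 = -82 + (-10)²*61 = -82 + 100*61 = -82 + 6100 = 6018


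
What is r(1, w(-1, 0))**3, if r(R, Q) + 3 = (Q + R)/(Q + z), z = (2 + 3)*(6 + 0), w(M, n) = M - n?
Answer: -27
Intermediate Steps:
z = 30 (z = 5*6 = 30)
r(R, Q) = -3 + (Q + R)/(30 + Q) (r(R, Q) = -3 + (Q + R)/(Q + 30) = -3 + (Q + R)/(30 + Q))
r(1, w(-1, 0))**3 = ((-90 + 1 - 2*(-1 - 1*0))/(30 + (-1 - 1*0)))**3 = ((-90 + 1 - 2*(-1 + 0))/(30 + (-1 + 0)))**3 = ((-90 + 1 - 2*(-1))/(30 - 1))**3 = ((-90 + 1 + 2)/29)**3 = ((1/29)*(-87))**3 = (-3)**3 = -27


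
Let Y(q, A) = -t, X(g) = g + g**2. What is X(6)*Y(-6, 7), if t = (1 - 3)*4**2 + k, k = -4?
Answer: 1512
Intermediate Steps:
t = -36 (t = (1 - 3)*4**2 - 4 = -2*16 - 4 = -32 - 4 = -36)
Y(q, A) = 36 (Y(q, A) = -1*(-36) = 36)
X(6)*Y(-6, 7) = (6*(1 + 6))*36 = (6*7)*36 = 42*36 = 1512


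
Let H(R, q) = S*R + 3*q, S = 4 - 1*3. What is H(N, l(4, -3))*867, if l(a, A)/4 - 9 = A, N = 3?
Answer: 65025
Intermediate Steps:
S = 1 (S = 4 - 3 = 1)
l(a, A) = 36 + 4*A
H(R, q) = R + 3*q (H(R, q) = 1*R + 3*q = R + 3*q)
H(N, l(4, -3))*867 = (3 + 3*(36 + 4*(-3)))*867 = (3 + 3*(36 - 12))*867 = (3 + 3*24)*867 = (3 + 72)*867 = 75*867 = 65025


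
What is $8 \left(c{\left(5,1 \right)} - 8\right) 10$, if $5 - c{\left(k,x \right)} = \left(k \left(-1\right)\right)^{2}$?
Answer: $-2240$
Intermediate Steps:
$c{\left(k,x \right)} = 5 - k^{2}$ ($c{\left(k,x \right)} = 5 - \left(k \left(-1\right)\right)^{2} = 5 - \left(- k\right)^{2} = 5 - k^{2}$)
$8 \left(c{\left(5,1 \right)} - 8\right) 10 = 8 \left(\left(5 - 5^{2}\right) - 8\right) 10 = 8 \left(\left(5 - 25\right) - 8\right) 10 = 8 \left(-20 - 8\right) 10 = 8 \left(-28\right) 10 = \left(-224\right) 10 = -2240$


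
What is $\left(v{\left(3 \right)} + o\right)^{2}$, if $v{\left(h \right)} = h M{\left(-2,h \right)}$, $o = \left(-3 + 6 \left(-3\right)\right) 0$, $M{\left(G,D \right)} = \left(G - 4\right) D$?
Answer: $2916$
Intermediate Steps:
$M{\left(G,D \right)} = D \left(-4 + G\right)$ ($M{\left(G,D \right)} = \left(-4 + G\right) D = D \left(-4 + G\right)$)
$o = 0$ ($o = \left(-3 - 18\right) 0 = \left(-21\right) 0 = 0$)
$v{\left(h \right)} = - 6 h^{2}$ ($v{\left(h \right)} = h h \left(-4 - 2\right) = h h \left(-6\right) = h \left(- 6 h\right) = - 6 h^{2}$)
$\left(v{\left(3 \right)} + o\right)^{2} = \left(- 6 \cdot 3^{2} + 0\right)^{2} = \left(\left(-6\right) 9 + 0\right)^{2} = \left(-54 + 0\right)^{2} = \left(-54\right)^{2} = 2916$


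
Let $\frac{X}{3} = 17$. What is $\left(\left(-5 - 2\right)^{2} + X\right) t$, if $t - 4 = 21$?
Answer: $2500$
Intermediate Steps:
$t = 25$ ($t = 4 + 21 = 25$)
$X = 51$ ($X = 3 \cdot 17 = 51$)
$\left(\left(-5 - 2\right)^{2} + X\right) t = \left(\left(-5 - 2\right)^{2} + 51\right) 25 = \left(\left(-7\right)^{2} + 51\right) 25 = \left(49 + 51\right) 25 = 100 \cdot 25 = 2500$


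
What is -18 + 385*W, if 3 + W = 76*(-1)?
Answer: -30433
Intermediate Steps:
W = -79 (W = -3 + 76*(-1) = -3 - 76 = -79)
-18 + 385*W = -18 + 385*(-79) = -18 - 30415 = -30433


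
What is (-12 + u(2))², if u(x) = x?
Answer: 100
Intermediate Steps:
(-12 + u(2))² = (-12 + 2)² = (-10)² = 100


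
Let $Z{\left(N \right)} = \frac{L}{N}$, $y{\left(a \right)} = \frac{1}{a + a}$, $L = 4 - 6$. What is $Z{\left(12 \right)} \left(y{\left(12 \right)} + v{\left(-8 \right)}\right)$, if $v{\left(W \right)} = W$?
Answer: $\frac{191}{144} \approx 1.3264$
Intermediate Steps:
$L = -2$ ($L = 4 - 6 = -2$)
$y{\left(a \right)} = \frac{1}{2 a}$
$Z{\left(N \right)} = - \frac{2}{N}$
$Z{\left(12 \right)} \left(y{\left(12 \right)} + v{\left(-8 \right)}\right) = - \frac{2}{12} \left(\frac{1}{2 \cdot 12} - 8\right) = \left(-2\right) \frac{1}{12} \left(\frac{1}{2} \cdot \frac{1}{12} - 8\right) = - \frac{\frac{1}{24} - 8}{6} = \left(- \frac{1}{6}\right) \left(- \frac{191}{24}\right) = \frac{191}{144}$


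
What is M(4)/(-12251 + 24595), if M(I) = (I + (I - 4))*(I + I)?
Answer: 4/1543 ≈ 0.0025924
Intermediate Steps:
M(I) = 2*I*(-4 + 2*I) (M(I) = (I + (-4 + I))*(2*I) = (-4 + 2*I)*(2*I) = 2*I*(-4 + 2*I))
M(4)/(-12251 + 24595) = (4*4*(-2 + 4))/(-12251 + 24595) = (4*4*2)/12344 = (1/12344)*32 = 4/1543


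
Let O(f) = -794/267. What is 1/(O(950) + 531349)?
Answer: 267/141869389 ≈ 1.8820e-6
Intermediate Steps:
O(f) = -794/267 (O(f) = -794*1/267 = -794/267)
1/(O(950) + 531349) = 1/(-794/267 + 531349) = 1/(141869389/267) = 267/141869389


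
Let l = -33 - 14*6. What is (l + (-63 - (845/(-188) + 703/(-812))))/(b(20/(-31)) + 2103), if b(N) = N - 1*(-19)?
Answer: -25826658/313717621 ≈ -0.082325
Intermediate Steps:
b(N) = 19 + N (b(N) = N + 19 = 19 + N)
l = -117 (l = -33 - 84 = -117)
(l + (-63 - (845/(-188) + 703/(-812))))/(b(20/(-31)) + 2103) = (-117 + (-63 - (845/(-188) + 703/(-812))))/((19 + 20/(-31)) + 2103) = (-117 + (-63 - (845*(-1/188) + 703*(-1/812))))/((19 + 20*(-1/31)) + 2103) = (-117 + (-63 - (-845/188 - 703/812)))/((19 - 20/31) + 2103) = (-117 + (-63 - 1*(-51144/9541)))/(569/31 + 2103) = (-117 + (-63 + 51144/9541))/(65762/31) = (-117 - 549939/9541)*(31/65762) = -1666236/9541*31/65762 = -25826658/313717621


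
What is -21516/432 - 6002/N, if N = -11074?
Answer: -9819805/199332 ≈ -49.264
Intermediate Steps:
-21516/432 - 6002/N = -21516/432 - 6002/(-11074) = -21516*1/432 - 6002*(-1/11074) = -1793/36 + 3001/5537 = -9819805/199332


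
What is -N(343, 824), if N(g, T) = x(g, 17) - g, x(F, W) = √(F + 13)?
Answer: 343 - 2*√89 ≈ 324.13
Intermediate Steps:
x(F, W) = √(13 + F)
N(g, T) = √(13 + g) - g
-N(343, 824) = -(√(13 + 343) - 1*343) = -(√356 - 343) = -(2*√89 - 343) = -(-343 + 2*√89) = 343 - 2*√89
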